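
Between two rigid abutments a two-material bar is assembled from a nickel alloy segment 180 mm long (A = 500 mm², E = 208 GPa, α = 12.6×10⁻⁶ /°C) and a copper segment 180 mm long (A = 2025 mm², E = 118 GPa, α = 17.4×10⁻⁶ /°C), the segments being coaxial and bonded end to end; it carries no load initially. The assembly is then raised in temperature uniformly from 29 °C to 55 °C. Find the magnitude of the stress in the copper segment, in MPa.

If the supports were absent, the total length change would be Σ αᵢΔT Lᵢ = 12.6×10⁻⁶×26×180 + 17.4×10⁻⁶×26×180 = 0.1404 mm.
Since the ends are fixed, an axial force P builds up, equal in every segment, with P · Σ Lᵢ/(AᵢEᵢ) = δ_free.
The series flexibility is Σ Lᵢ/(AᵢEᵢ) = 180/(500×208×10³) + 180/(2025×118×10³) = 2.484×10⁻⁶ mm/N.
P = 0.1404 / 2.484×10⁻⁶ = 56520 N = 56.52 kN, compressive.
σ_{copper} = P / A = 56520 / 2025 = 27.91 MPa.

σ ≈ 27.9 MPa (compressive)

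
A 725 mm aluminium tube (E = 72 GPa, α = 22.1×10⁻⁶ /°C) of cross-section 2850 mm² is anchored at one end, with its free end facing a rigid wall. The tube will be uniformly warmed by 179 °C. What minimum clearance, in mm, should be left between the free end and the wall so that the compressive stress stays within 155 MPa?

g ≈ 1.31 mm

Free expansion if unrestrained: δ_free = αΔT L = 22.1×10⁻⁶ × 179 × 725 = 2.868 mm.
A stress of 155 MPa corresponds to the wall pushing the tube back by σL/E = 155×725/(72×10³) = 1.561 mm.
So the gap has to take up the difference, g_min = δ_free − σL/E = 2.868 − 1.561 = 1.307 mm.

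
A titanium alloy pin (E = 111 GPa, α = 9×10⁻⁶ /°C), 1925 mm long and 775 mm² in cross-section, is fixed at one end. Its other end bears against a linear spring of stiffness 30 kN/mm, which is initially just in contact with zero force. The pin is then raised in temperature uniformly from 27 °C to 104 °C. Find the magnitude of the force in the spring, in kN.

If the spring were absent the pin would lengthen by αΔT L = 9×10⁻⁶ × 77 × 1925 = 1.334 mm.
With a force P in the spring, the elastic change of the pin is PL/(AE) and that of the spring is P/k; compatibility requires their sum to equal δ_free.
So P = δ_free / [L/(AE) + 1/k] = 1.334 / [ 1925/(775×111×10³) + 1/(30×10³) ].
P = 1.334 / 5.571×10⁻⁵ = 23950 N.

P ≈ 23.9 kN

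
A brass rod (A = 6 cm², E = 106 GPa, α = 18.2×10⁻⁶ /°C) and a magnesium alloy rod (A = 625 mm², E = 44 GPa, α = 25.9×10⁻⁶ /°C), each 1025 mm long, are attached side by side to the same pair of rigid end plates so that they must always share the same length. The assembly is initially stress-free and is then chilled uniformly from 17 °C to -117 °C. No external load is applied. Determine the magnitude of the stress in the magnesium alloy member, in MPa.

σ ≈ 31.7 MPa (tensile)

The magnesium alloy has the larger α, so on cooling it would change length more than the brass if both were free. The rigid plates force a common final length, so the magnesium alloy is put into tension and the brass into compression, with equal and opposite forces P (no external load).
Equating the net (thermal + elastic) strains gives |α₁ − α₂|·ΔT = P·[1/(A₁E₁) + 1/(A₂E₂)].
|α₁ − α₂|·ΔT = 7.7×10⁻⁶ × 134 = 0.001032.
1/(A₁E₁) + 1/(A₂E₂) = 1/(600×106×10³) + 1/(625×44×10³) = 5.209×10⁻⁸ N⁻¹.
P = 0.001032 / 5.209×10⁻⁸ = 19810 N = 19.81 kN.
σ_{magnesium alloy} = P/A₂ = 19810/625 = 31.69 MPa, tensile.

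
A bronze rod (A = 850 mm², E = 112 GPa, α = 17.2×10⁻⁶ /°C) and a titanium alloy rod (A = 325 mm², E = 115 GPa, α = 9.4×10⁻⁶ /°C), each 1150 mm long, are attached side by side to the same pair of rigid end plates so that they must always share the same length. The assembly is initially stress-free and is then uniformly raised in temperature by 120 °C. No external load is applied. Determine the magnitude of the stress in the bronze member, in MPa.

The bronze has the larger α, so on heating it would change length more than the titanium alloy if both were free. The rigid plates force a common final length, so the bronze is put into compression and the titanium alloy into tension, with equal and opposite forces P (no external load).
Compatibility of the two members (thermal + elastic change equal): (α₁ − α₂)ΔT = P·[1/(A₁E₁) + 1/(A₂E₂)].
|α₁ − α₂|·ΔT = 7.8×10⁻⁶ × 120 = 0.000936.
1/(A₁E₁) + 1/(A₂E₂) = 1/(850×112×10³) + 1/(325×115×10³) = 3.726×10⁻⁸ N⁻¹.
P = 0.000936 / 3.726×10⁻⁸ = 25120 N = 25.12 kN.
σ_{bronze} = P/A₁ = 25120/850 = 29.55 MPa, compressive.

σ ≈ 29.6 MPa (compressive)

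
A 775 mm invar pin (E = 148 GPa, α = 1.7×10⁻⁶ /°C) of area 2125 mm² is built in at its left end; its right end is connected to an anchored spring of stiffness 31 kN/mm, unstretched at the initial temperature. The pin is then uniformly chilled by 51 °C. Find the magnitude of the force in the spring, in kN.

Free thermal contraction: δ_free = αΔT L = 1.7×10⁻⁶ × 51 × 775 = 0.06719 mm.
Let P be the tensile force in the spring. The pin extends elastically by PL/(AE) and the spring stretches by P/k; together these equal δ_free.
So P = δ_free / [L/(AE) + 1/k] = 0.06719 / [ 775/(2125×148×10³) + 1/(31×10³) ].
P = 0.06719 / 3.472×10⁻⁵ = 1935 N.

P ≈ 1.94 kN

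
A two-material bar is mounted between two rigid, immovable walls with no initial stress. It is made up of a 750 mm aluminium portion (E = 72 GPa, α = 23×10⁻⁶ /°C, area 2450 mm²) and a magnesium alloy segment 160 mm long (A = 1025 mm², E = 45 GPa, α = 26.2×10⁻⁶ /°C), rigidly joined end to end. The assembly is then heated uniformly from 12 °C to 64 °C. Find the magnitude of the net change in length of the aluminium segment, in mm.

|ΔL| ≈ 0.283 mm

Free thermal expansion of the whole bar: Σ αᵢΔT Lᵢ = 23×10⁻⁶×52×750 + 26.2×10⁻⁶×52×160 = 1.115 mm.
The walls prevent any net length change, so an axial force P (same in every segment) develops. Compatibility: P · Σ Lᵢ/(AᵢEᵢ) = δ_free.
The series flexibility is Σ Lᵢ/(AᵢEᵢ) = 750/(2450×72×10³) + 160/(1025×45×10³) = 7.721×10⁻⁶ mm/N.
So P = 1.115 / 7.721×10⁻⁶ = 144.4 kN, compressive.
For the aluminium segment, free thermal change = 23×10⁻⁶×52×750 = 0.897 mm and elastic change from P = 144400×750/(2450×72×10³) = 0.614 mm; these oppose, so the net change is 0.283 mm (segment lengthens).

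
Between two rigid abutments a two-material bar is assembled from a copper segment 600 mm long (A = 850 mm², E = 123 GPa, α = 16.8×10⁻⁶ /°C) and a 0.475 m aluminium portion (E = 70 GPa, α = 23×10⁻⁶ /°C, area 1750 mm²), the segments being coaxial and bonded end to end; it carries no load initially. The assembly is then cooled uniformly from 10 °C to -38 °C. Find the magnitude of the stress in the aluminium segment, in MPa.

If the supports were absent, the total length change would be Σ αᵢΔT Lᵢ = 16.8×10⁻⁶×48×600 + 23×10⁻⁶×48×475 = 1.008 mm.
Since the ends are fixed, an axial force P builds up, equal in every segment, with P · Σ Lᵢ/(AᵢEᵢ) = δ_free.
Σ Lᵢ/(AᵢEᵢ) = 600/(850×123×10³) + 475/(1750×70×10³) = 9.616×10⁻⁶ mm/N.
Hence P = δ_free / Σ(L/AE) = 1.008/9.616×10⁻⁶ = 104.8 kN (tensile).
σ_{aluminium} = P / A = 104800 / 1750 = 59.91 MPa.

σ ≈ 59.9 MPa (tensile)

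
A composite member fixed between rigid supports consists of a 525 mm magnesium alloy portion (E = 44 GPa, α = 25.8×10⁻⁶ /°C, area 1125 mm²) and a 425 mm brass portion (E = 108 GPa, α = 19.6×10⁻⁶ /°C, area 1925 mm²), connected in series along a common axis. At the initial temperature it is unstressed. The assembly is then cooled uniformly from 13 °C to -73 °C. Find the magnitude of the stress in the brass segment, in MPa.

σ ≈ 77.3 MPa (tensile)

Free thermal contraction of the whole bar: Σ αᵢΔT Lᵢ = 25.8×10⁻⁶×86×525 + 19.6×10⁻⁶×86×425 = 1.881 mm.
Since the ends are fixed, an axial force P builds up, equal in every segment, with P · Σ Lᵢ/(AᵢEᵢ) = δ_free.
The series flexibility is Σ Lᵢ/(AᵢEᵢ) = 525/(1125×44×10³) + 425/(1925×108×10³) = 1.265×10⁻⁵ mm/N.
Hence P = δ_free / Σ(L/AE) = 1.881/1.265×10⁻⁵ = 148.7 kN (tensile).
σ_{brass} = P / A = 148700 / 1925 = 77.25 MPa.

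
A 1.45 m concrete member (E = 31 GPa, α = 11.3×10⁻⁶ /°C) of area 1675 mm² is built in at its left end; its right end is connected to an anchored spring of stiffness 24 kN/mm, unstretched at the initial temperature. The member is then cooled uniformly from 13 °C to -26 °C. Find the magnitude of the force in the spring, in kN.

P ≈ 9.18 kN

If the spring were absent the member would shorten by αΔT L = 11.3×10⁻⁶ × 39 × 1450 = 0.639 mm.
Let P be the tensile force in the spring. The member extends elastically by PL/(AE) and the spring stretches by P/k; together these equal δ_free.
P [ L/(AE) + 1/k ] = δ_free → P [ 1450/(1675×31×10³) + 1/(24×10³) ] = 0.639.
P = 0.639 / 6.959×10⁻⁵ = 9182 N.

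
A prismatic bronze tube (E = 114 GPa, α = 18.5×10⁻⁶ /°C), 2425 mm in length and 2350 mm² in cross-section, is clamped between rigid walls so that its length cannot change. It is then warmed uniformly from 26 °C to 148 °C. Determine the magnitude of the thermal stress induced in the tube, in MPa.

The supports are rigid, so the total axial strain is zero. The restrained thermal strain is ε = αΔT = 18.5×10⁻⁶ × 122 = 2257×10⁻⁶.
σ = EαΔT = 114×10³ × 18.5×10⁻⁶ × 122 = 257.3 MPa (compressive; the tube is trying to expand).

σ ≈ 257 MPa (compressive)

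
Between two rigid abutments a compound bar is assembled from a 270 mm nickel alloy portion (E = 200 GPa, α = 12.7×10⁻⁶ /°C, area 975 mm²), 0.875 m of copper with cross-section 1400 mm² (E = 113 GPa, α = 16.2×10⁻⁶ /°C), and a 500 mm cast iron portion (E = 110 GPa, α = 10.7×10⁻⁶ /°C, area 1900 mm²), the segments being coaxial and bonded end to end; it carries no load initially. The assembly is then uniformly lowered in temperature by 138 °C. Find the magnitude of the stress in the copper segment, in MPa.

Free thermal contraction of the whole bar: Σ αᵢΔT Lᵢ = 12.7×10⁻⁶×138×270 + 16.2×10⁻⁶×138×875 + 10.7×10⁻⁶×138×500 = 3.168 mm.
The walls prevent any net length change, so an axial force P (same in every segment) develops. Compatibility: P · Σ Lᵢ/(AᵢEᵢ) = δ_free.
The series flexibility is Σ Lᵢ/(AᵢEᵢ) = 270/(975×200×10³) + 875/(1400×113×10³) + 500/(1900×110×10³) = 9.308×10⁻⁶ mm/N.
Hence P = δ_free / Σ(L/AE) = 3.168/9.308×10⁻⁶ = 340.3 kN (tensile).
σ_{copper} = P / A = 340300 / 1400 = 243.1 MPa.

σ ≈ 243 MPa (tensile)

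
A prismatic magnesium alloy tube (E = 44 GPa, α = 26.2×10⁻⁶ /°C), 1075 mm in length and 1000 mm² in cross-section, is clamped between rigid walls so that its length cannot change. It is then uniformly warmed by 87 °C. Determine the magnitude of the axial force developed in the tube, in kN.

P ≈ 100 kN (compressive)

Full restraint means ε = 0, so the stress is σ = EαΔT = 44×10³ × 26.2×10⁻⁶ × 87 = 100.3 MPa.
Then P = σA = 100.3 × 1000 mm² = 100.3 kN, compressive.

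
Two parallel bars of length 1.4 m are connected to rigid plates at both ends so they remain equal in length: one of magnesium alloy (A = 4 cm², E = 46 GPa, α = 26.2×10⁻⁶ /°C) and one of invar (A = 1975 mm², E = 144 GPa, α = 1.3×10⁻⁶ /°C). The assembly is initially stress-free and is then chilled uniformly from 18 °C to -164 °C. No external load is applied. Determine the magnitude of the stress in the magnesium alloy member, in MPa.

The magnesium alloy has the larger α, so on cooling it would change length more than the invar if both were free. The rigid plates force a common final length, so the magnesium alloy is put into tension and the invar into compression, with equal and opposite forces P (no external load).
Setting the final lengths equal and cancelling L: (α₁ − α₂)ΔT = P/(A₁E₁) + P/(A₂E₂).
|α₁ − α₂|·ΔT = 24.9×10⁻⁶ × 182 = 0.004532.
1/(A₁E₁) + 1/(A₂E₂) = 1/(400×46×10³) + 1/(1975×144×10³) = 5.786×10⁻⁸ N⁻¹.
So P = 0.004532 / 5.786×10⁻⁸ = 78.32 kN.
σ_{magnesium alloy} = P/A₁ = 78320/400 = 195.8 MPa, tensile.

σ ≈ 196 MPa (tensile)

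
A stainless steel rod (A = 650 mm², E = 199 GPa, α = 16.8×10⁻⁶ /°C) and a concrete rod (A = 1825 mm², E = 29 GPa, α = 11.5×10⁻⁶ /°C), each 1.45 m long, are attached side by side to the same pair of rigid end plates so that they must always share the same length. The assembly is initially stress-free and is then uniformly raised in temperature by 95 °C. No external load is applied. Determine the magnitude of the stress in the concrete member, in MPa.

Both members must finish at the same length. With the larger α, the stainless steel tends to over-expand; the plates restrain it, putting the stainless steel in compression and the concrete in tension. With no external load the two internal forces are equal and opposite, magnitude P.
Equating the net (thermal + elastic) strains gives |α₁ − α₂|·ΔT = P·[1/(A₁E₁) + 1/(A₂E₂)].
|α₁ − α₂|·ΔT = 5.3×10⁻⁶ × 95 = 0.0005035.
1/(A₁E₁) + 1/(A₂E₂) = 1/(650×199×10³) + 1/(1825×29×10³) = 2.663×10⁻⁸ N⁻¹.
So P = 0.0005035 / 2.663×10⁻⁸ = 18.91 kN.
σ_{concrete} = P/A₂ = 18910/1825 = 10.36 MPa, tensile.

σ ≈ 10.4 MPa (tensile)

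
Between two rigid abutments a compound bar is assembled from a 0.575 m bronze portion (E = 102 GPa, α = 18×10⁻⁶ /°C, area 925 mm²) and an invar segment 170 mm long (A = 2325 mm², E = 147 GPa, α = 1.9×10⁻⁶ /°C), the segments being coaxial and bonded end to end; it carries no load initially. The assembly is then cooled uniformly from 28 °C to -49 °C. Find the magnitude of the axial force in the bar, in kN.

P ≈ 125 kN (tensile)

Free thermal contraction of the whole bar: Σ αᵢΔT Lᵢ = 18×10⁻⁶×77×575 + 1.9×10⁻⁶×77×170 = 0.8218 mm.
Since the ends are fixed, an axial force P builds up, equal in every segment, with P · Σ Lᵢ/(AᵢEᵢ) = δ_free.
Σ Lᵢ/(AᵢEᵢ) = 575/(925×102×10³) + 170/(2325×147×10³) = 6.592×10⁻⁶ mm/N.
Hence P = δ_free / Σ(L/AE) = 0.8218/6.592×10⁻⁶ = 124.7 kN (tensile).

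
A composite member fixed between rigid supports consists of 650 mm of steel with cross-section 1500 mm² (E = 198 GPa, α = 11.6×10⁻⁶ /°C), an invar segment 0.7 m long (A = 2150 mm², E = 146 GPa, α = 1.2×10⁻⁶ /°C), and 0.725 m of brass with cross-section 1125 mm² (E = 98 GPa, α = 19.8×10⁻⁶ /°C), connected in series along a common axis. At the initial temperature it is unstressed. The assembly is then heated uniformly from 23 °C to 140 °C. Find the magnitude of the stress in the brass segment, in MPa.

Free thermal expansion of the whole bar: Σ αᵢΔT Lᵢ = 11.6×10⁻⁶×117×650 + 1.2×10⁻⁶×117×700 + 19.8×10⁻⁶×117×725 = 2.66 mm.
Since the ends are fixed, an axial force P builds up, equal in every segment, with P · Σ Lᵢ/(AᵢEᵢ) = δ_free.
The series flexibility is Σ Lᵢ/(AᵢEᵢ) = 650/(1500×198×10³) + 700/(2150×146×10³) + 725/(1125×98×10³) = 1.099×10⁻⁵ mm/N.
So P = 2.66 / 1.099×10⁻⁵ = 241.9 kN, compressive.
σ_{brass} = P / A = 241900 / 1125 = 215.1 MPa.

σ ≈ 215 MPa (compressive)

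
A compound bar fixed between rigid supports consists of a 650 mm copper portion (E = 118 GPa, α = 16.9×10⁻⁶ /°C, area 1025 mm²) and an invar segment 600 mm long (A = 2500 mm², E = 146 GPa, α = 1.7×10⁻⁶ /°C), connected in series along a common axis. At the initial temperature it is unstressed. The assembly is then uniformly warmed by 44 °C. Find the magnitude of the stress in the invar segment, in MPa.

σ ≈ 30.1 MPa (compressive)

If the supports were absent, the total length change would be Σ αᵢΔT Lᵢ = 16.9×10⁻⁶×44×650 + 1.7×10⁻⁶×44×600 = 0.5282 mm.
The walls prevent any net length change, so an axial force P (same in every segment) develops. Compatibility: P · Σ Lᵢ/(AᵢEᵢ) = δ_free.
The series flexibility is Σ Lᵢ/(AᵢEᵢ) = 650/(1025×118×10³) + 600/(2500×146×10³) = 7.018×10⁻⁶ mm/N.
P = 0.5282 / 7.018×10⁻⁶ = 75270 N = 75.27 kN, compressive.
σ_{invar} = P / A = 75270 / 2500 = 30.11 MPa.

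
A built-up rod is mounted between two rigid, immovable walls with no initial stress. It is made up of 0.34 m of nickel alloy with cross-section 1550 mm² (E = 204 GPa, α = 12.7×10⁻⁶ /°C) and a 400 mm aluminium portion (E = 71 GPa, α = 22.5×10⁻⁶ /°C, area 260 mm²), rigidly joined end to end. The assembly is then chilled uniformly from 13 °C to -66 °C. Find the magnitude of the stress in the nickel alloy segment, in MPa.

With the walls removed the bar would change length by δ_free = Σ αᵢΔT Lᵢ = 12.7×10⁻⁶×79×340 + 22.5×10⁻⁶×79×400 = 1.052 mm.
The walls prevent any net length change, so an axial force P (same in every segment) develops. Compatibility: P · Σ Lᵢ/(AᵢEᵢ) = δ_free.
Σ Lᵢ/(AᵢEᵢ) = 340/(1550×204×10³) + 400/(260×71×10³) = 2.274×10⁻⁵ mm/N.
P = 1.052 / 2.274×10⁻⁵ = 46260 N = 46.26 kN, tensile.
σ_{nickel alloy} = P / A = 46260 / 1550 = 29.85 MPa.

σ ≈ 29.8 MPa (tensile)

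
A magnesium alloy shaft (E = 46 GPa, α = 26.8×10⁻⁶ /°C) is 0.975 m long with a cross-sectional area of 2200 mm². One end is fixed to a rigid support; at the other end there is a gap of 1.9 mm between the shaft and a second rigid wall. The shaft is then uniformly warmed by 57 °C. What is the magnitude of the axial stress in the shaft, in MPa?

σ ≈ 0 MPa

If the wall were absent the shaft would grow by αΔT L = 26.8×10⁻⁶ × 57 × 975 = 1.489 mm.
This is smaller than the 1.9 mm clearance, so the shaft expands freely without reaching the stop — the stress is zero.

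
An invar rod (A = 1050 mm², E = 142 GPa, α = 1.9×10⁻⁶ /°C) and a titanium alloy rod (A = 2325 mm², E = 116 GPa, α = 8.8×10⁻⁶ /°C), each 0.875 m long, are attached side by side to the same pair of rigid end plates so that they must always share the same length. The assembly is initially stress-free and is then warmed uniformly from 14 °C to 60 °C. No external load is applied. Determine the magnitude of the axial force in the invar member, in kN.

P ≈ 30.5 kN (tensile in the invar)

Both members must finish at the same length. With the larger α, the titanium alloy tends to over-expand; the plates restrain it, putting the titanium alloy in compression and the invar in tension. With no external load the two internal forces are equal and opposite, magnitude P.
Setting the final lengths equal and cancelling L: (α₁ − α₂)ΔT = P/(A₁E₁) + P/(A₂E₂).
|α₁ − α₂|·ΔT = 6.9×10⁻⁶ × 46 = 0.0003174.
1/(A₁E₁) + 1/(A₂E₂) = 1/(1050×142×10³) + 1/(2325×116×10³) = 1.041×10⁻⁸ N⁻¹.
So P = 0.0003174 / 1.041×10⁻⁸ = 30.48 kN.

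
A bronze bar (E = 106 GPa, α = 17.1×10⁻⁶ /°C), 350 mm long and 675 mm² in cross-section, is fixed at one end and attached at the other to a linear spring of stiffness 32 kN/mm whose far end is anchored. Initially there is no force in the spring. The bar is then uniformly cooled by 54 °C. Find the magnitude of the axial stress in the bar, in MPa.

The unrestrained thermal change is αΔT L = 17.1×10⁻⁶ × 54 × 350 = 0.3232 mm.
Let P be the tensile force in the spring. The bar extends elastically by PL/(AE) and the spring stretches by P/k; together these equal δ_free.
P [ L/(AE) + 1/k ] = δ_free → P [ 350/(675×106×10³) + 1/(32×10³) ] = 0.3232.
P = 0.3232 / 3.614×10⁻⁵ = 8942 N.
σ = P/A = 8942/675 = 13.25 MPa.

σ ≈ 13.2 MPa (tensile)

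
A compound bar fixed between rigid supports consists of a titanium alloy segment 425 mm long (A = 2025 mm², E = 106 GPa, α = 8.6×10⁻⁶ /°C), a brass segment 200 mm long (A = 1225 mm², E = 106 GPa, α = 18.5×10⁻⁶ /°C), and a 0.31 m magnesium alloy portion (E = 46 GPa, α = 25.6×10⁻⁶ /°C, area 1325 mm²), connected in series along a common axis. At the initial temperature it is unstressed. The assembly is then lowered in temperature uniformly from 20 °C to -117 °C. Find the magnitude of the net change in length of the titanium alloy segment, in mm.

|ΔL| ≈ 0.0188 mm

If the supports were absent, the total length change would be Σ αᵢΔT Lᵢ = 8.6×10⁻⁶×137×425 + 18.5×10⁻⁶×137×200 + 25.6×10⁻⁶×137×310 = 2.095 mm.
Since the ends are fixed, an axial force P builds up, equal in every segment, with P · Σ Lᵢ/(AᵢEᵢ) = δ_free.
The series flexibility is Σ Lᵢ/(AᵢEᵢ) = 425/(2025×106×10³) + 200/(1225×106×10³) + 310/(1325×46×10³) = 8.606×10⁻⁶ mm/N.
So P = 2.095 / 8.606×10⁻⁶ = 243.4 kN, tensile.
For the titanium alloy segment, free thermal change = 8.6×10⁻⁶×137×425 = 0.5007 mm and elastic change from P = 243400×425/(2025×106×10³) = 0.4819 mm; these oppose, so the net change is 0.0188 mm (segment shortens).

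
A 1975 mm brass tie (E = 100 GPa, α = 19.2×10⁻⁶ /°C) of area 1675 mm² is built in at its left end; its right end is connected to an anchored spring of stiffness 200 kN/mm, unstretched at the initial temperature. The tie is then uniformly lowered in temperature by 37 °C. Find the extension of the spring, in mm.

δ ≈ 0.418 mm

Free thermal contraction: δ_free = αΔT L = 19.2×10⁻⁶ × 37 × 1975 = 1.403 mm.
With a force P in the spring, the elastic change of the tie is PL/(AE) and that of the spring is P/k; compatibility requires their sum to equal δ_free.
So P = δ_free / [L/(AE) + 1/k] = 1.403 / [ 1975/(1675×100×10³) + 1/(200×10³) ].
P = 1.403 / 1.679×10⁻⁵ = 83560 N.
Spring extension = P/k = 83560/(200×10³) = 0.4178 mm.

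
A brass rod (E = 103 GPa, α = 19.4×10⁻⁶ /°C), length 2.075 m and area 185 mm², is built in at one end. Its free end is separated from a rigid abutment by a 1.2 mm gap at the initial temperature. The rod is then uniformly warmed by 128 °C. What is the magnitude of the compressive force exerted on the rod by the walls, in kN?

If the wall were absent the rod would grow by αΔT L = 19.4×10⁻⁶ × 128 × 2075 = 5.153 mm.
After closing the 1.2 mm clearance, 5.153 − 1.2 = 3.953 mm of expansion remains to be suppressed by the wall.
That suppressed elongation corresponds to σ = E·Δ/L = 103×10³ × 3.953/2075 = 196.2 MPa.
P = σA = 196.2 × 185 = 36.3 kN.

P ≈ 36.3 kN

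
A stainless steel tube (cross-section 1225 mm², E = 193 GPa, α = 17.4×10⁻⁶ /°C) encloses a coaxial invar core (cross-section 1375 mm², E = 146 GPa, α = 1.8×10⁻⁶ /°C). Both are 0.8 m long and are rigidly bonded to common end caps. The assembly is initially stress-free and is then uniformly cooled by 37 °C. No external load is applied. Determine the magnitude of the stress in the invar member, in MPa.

Both members must finish at the same length. With the larger α, the stainless steel tends to over-contract; the plates restrain it, putting the stainless steel in tension and the invar in compression. With no external load the two internal forces are equal and opposite, magnitude P.
Setting the final lengths equal and cancelling L: (α₁ − α₂)ΔT = P/(A₁E₁) + P/(A₂E₂).
|α₁ − α₂|·ΔT = 15.6×10⁻⁶ × 37 = 0.0005772.
1/(A₁E₁) + 1/(A₂E₂) = 1/(1225×193×10³) + 1/(1375×146×10³) = 9.211×10⁻⁹ N⁻¹.
P = 0.0005772 / 9.211×10⁻⁹ = 62660 N = 62.66 kN.
σ_{invar} = P/A₂ = 62660/1375 = 45.57 MPa, compressive.

σ ≈ 45.6 MPa (compressive)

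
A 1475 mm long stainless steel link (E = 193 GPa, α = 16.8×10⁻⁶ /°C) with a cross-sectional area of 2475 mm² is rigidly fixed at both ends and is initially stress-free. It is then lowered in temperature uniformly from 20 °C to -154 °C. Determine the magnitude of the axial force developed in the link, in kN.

Full restraint means ε = 0, so the stress is σ = EαΔT = 193×10³ × 16.8×10⁻⁶ × 174 = 564.2 MPa.
Then P = σA = 564.2 × 2475 mm² = 1396 kN, tensile.

P ≈ 1400 kN (tensile)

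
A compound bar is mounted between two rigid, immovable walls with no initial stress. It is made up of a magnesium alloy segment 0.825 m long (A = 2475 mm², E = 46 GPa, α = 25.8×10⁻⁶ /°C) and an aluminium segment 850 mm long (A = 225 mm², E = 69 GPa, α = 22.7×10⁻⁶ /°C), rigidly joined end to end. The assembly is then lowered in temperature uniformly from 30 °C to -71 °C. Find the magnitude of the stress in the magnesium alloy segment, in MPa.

Free thermal contraction of the whole bar: Σ αᵢΔT Lᵢ = 25.8×10⁻⁶×101×825 + 22.7×10⁻⁶×101×850 = 4.099 mm.
Since the ends are fixed, an axial force P builds up, equal in every segment, with P · Σ Lᵢ/(AᵢEᵢ) = δ_free.
The series flexibility is Σ Lᵢ/(AᵢEᵢ) = 825/(2475×46×10³) + 850/(225×69×10³) = 6.2×10⁻⁵ mm/N.
So P = 4.099 / 6.2×10⁻⁵ = 66.11 kN, tensile.
σ_{magnesium alloy} = P / A = 66110 / 2475 = 26.71 MPa.

σ ≈ 26.7 MPa (tensile)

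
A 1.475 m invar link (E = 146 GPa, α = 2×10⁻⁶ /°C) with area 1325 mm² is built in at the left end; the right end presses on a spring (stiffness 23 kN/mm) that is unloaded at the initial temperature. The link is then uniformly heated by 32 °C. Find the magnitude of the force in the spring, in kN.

Free thermal expansion: δ_free = αΔT L = 2×10⁻⁶ × 32 × 1475 = 0.0944 mm.
Let P be the compressive force at the spring. The link shortens elastically by PL/(AE) and the spring compresses by P/k; together these equal δ_free.
P [ L/(AE) + 1/k ] = δ_free → P [ 1475/(1325×146×10³) + 1/(23×10³) ] = 0.0944.
P = 0.0944 / 5.11×10⁻⁵ = 1847 N.

P ≈ 1.85 kN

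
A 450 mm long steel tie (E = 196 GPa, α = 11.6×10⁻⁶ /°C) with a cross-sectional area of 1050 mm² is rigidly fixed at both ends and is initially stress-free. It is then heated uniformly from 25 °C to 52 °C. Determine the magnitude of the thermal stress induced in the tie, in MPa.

With length fixed, the mechanical strain must cancel the thermal strain αΔT = 11.6×10⁻⁶ × 27 = 313.2×10⁻⁶.
σ = EαΔT = 196×10³ × 11.6×10⁻⁶ × 27 = 61.39 MPa (compressive; the tie is trying to expand).

σ ≈ 61.4 MPa (compressive)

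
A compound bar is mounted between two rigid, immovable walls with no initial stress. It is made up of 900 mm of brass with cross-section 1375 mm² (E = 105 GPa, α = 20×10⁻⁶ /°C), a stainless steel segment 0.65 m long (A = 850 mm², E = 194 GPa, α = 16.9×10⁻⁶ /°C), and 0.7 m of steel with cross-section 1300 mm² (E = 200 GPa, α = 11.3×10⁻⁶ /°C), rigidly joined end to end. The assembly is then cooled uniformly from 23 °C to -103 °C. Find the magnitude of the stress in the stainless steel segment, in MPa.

σ ≈ 425 MPa (tensile)

If the supports were absent, the total length change would be Σ αᵢΔT Lᵢ = 20×10⁻⁶×126×900 + 16.9×10⁻⁶×126×650 + 11.3×10⁻⁶×126×700 = 4.649 mm.
The walls prevent any net length change, so an axial force P (same in every segment) develops. Compatibility: P · Σ Lᵢ/(AᵢEᵢ) = δ_free.
Σ Lᵢ/(AᵢEᵢ) = 900/(1375×105×10³) + 650/(850×194×10³) + 700/(1300×200×10³) = 1.287×10⁻⁵ mm/N.
So P = 4.649 / 1.287×10⁻⁵ = 361.3 kN, tensile.
σ_{stainless steel} = P / A = 361300 / 850 = 425 MPa.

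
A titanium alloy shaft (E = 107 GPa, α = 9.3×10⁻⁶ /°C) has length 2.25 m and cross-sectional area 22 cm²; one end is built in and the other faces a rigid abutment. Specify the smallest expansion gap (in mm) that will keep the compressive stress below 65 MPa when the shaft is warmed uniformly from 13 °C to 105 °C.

g ≈ 0.558 mm

Free expansion if unrestrained: δ_free = αΔT L = 9.3×10⁻⁶ × 92 × 2250 = 1.925 mm.
A stress of 65 MPa corresponds to the wall pushing the shaft back by σL/E = 65×2250/(107×10³) = 1.367 mm.
The gap must absorb the remainder: g_min = 1.925 − 1.367 = 0.5583 mm.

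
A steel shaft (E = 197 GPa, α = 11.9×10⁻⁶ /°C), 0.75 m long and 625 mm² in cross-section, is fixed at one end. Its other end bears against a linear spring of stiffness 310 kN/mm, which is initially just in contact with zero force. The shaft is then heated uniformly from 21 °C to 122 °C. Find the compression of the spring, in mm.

If the spring were absent the shaft would lengthen by αΔT L = 11.9×10⁻⁶ × 101 × 750 = 0.9014 mm.
With a force P in the spring, the elastic change of the shaft is PL/(AE) and that of the spring is P/k; compatibility requires their sum to equal δ_free.
P [ L/(AE) + 1/k ] = δ_free → P [ 750/(625×197×10³) + 1/(310×10³) ] = 0.9014.
P = 0.9014 / 9.317×10⁻⁶ = 96750 N.
Spring compression = P/k = 96750/(310×10³) = 0.3121 mm.

δ ≈ 0.312 mm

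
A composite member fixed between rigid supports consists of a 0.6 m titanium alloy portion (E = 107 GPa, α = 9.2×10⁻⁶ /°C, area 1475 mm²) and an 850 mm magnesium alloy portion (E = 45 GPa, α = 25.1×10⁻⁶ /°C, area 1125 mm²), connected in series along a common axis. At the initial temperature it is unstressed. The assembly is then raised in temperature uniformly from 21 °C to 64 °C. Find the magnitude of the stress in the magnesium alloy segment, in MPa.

σ ≈ 49.8 MPa (compressive)

If the supports were absent, the total length change would be Σ αᵢΔT Lᵢ = 9.2×10⁻⁶×43×600 + 25.1×10⁻⁶×43×850 = 1.155 mm.
The rigid supports impose zero overall length change; the single axial force P common to all segments must satisfy P Σ Lᵢ/(AᵢEᵢ) = δ_free.
Σ Lᵢ/(AᵢEᵢ) = 600/(1475×107×10³) + 850/(1125×45×10³) = 2.059×10⁻⁵ mm/N.
P = 1.155 / 2.059×10⁻⁵ = 56080 N = 56.08 kN, compressive.
σ_{magnesium alloy} = P / A = 56080 / 1125 = 49.85 MPa.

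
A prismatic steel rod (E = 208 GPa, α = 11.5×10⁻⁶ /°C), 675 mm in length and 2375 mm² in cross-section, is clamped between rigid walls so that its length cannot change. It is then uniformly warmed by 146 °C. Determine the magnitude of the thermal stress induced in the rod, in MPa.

σ ≈ 349 MPa (compressive)

With length fixed, the mechanical strain must cancel the thermal strain αΔT = 11.5×10⁻⁶ × 146 = 1679×10⁻⁶.
σ = EαΔT = 208×10³ × 11.5×10⁻⁶ × 146 = 349.2 MPa (compressive; the rod is trying to expand).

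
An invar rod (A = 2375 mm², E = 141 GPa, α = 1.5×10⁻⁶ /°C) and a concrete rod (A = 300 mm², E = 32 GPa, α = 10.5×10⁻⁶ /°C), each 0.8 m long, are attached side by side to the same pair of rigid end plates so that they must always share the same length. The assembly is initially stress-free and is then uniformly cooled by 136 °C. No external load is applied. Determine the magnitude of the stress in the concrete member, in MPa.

Equilibrium of a rigid end plate with no external load gives equal and opposite internal forces ±P in the two members. Since α_{concrete} > α_{invar}, cooling drives the concrete into tension and the invar into compression.
Setting the final lengths equal and cancelling L: (α₁ − α₂)ΔT = P/(A₁E₁) + P/(A₂E₂).
|α₁ − α₂|·ΔT = 9×10⁻⁶ × 136 = 0.001224.
1/(A₁E₁) + 1/(A₂E₂) = 1/(2375×141×10³) + 1/(300×32×10³) = 1.072×10⁻⁷ N⁻¹.
P = 0.001224 / 1.072×10⁻⁷ = 11420 N = 11.42 kN.
σ_{concrete} = P/A₂ = 11420/300 = 38.08 MPa, tensile.

σ ≈ 38.1 MPa (tensile)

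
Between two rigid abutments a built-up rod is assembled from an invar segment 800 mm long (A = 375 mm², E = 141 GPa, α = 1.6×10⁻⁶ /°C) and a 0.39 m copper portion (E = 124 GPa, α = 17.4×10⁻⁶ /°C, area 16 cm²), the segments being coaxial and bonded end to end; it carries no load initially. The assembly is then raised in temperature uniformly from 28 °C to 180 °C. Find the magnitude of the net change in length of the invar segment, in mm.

|ΔL| ≈ 0.89 mm

With the walls removed the bar would change length by δ_free = Σ αᵢΔT Lᵢ = 1.6×10⁻⁶×152×800 + 17.4×10⁻⁶×152×390 = 1.226 mm.
The walls prevent any net length change, so an axial force P (same in every segment) develops. Compatibility: P · Σ Lᵢ/(AᵢEᵢ) = δ_free.
The series flexibility is Σ Lᵢ/(AᵢEᵢ) = 800/(375×141×10³) + 390/(1600×124×10³) = 1.71×10⁻⁵ mm/N.
So P = 1.226 / 1.71×10⁻⁵ = 71.72 kN, compressive.
For the invar segment, free thermal change = 1.6×10⁻⁶×152×800 = 0.1946 mm and elastic change from P = 71720×800/(375×141×10³) = 1.085 mm; these oppose, so the net change is 0.89 mm (segment shortens).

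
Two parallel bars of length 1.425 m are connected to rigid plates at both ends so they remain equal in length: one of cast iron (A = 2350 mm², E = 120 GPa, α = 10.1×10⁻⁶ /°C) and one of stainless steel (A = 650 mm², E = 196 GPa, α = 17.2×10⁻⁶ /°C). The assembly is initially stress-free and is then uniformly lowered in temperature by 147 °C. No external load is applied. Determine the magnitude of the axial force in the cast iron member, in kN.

Both members must finish at the same length. With the larger α, the stainless steel tends to over-contract; the plates restrain it, putting the stainless steel in tension and the cast iron in compression. With no external load the two internal forces are equal and opposite, magnitude P.
Setting the final lengths equal and cancelling L: (α₁ − α₂)ΔT = P/(A₁E₁) + P/(A₂E₂).
|α₁ − α₂|·ΔT = 7.1×10⁻⁶ × 147 = 0.001044.
1/(A₁E₁) + 1/(A₂E₂) = 1/(2350×120×10³) + 1/(650×196×10³) = 1.14×10⁻⁸ N⁻¹.
So P = 0.001044 / 1.14×10⁻⁸ = 91.59 kN.

P ≈ 91.6 kN (compressive in the cast iron)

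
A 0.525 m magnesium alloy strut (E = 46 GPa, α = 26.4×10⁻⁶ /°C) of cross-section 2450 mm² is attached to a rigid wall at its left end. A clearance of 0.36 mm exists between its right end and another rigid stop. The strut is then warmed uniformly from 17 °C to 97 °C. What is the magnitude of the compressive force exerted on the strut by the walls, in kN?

Unrestrained expansion: δ_free = αΔT L = 26.4×10⁻⁶ × 80 × 525 = 1.109 mm.
After closing the 0.36 mm clearance, 1.109 − 0.36 = 0.7488 mm of expansion remains to be suppressed by the wall.
That suppressed elongation corresponds to σ = E·Δ/L = 46×10³ × 0.7488/525 = 65.61 MPa.
P = σA = 65.61 × 2450 = 160.7 kN.

P ≈ 161 kN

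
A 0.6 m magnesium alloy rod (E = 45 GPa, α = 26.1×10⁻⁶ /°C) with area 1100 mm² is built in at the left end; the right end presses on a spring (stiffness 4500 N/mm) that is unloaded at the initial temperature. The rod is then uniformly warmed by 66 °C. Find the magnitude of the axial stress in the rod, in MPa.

σ ≈ 4.01 MPa (compressive)

Free thermal expansion: δ_free = αΔT L = 26.1×10⁻⁶ × 66 × 600 = 1.034 mm.
Let P be the compressive force at the spring. The rod shortens elastically by PL/(AE) and the spring compresses by P/k; together these equal δ_free.
So P = δ_free / [L/(AE) + 1/k] = 1.034 / [ 600/(1100×45×10³) + 1/(4500) ].
P = 1.034 / 0.0002343 = 4410 N.
σ = P/A = 4410/1100 = 4.01 MPa.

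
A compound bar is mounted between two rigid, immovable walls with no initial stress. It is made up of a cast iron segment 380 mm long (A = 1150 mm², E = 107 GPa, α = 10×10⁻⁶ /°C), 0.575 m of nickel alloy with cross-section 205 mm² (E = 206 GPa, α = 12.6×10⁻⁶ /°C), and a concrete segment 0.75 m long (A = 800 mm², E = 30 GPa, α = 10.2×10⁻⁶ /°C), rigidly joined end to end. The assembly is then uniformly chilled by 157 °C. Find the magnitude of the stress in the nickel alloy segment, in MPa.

If the supports were absent, the total length change would be Σ αᵢΔT Lᵢ = 10×10⁻⁶×157×380 + 12.6×10⁻⁶×157×575 + 10.2×10⁻⁶×157×750 = 2.935 mm.
The rigid supports impose zero overall length change; the single axial force P common to all segments must satisfy P Σ Lᵢ/(AᵢEᵢ) = δ_free.
Σ Lᵢ/(AᵢEᵢ) = 380/(1150×107×10³) + 575/(205×206×10³) + 750/(800×30×10³) = 4.795×10⁻⁵ mm/N.
P = 2.935 / 4.795×10⁻⁵ = 61210 N = 61.21 kN, tensile.
σ_{nickel alloy} = P / A = 61210 / 205 = 298.6 MPa.

σ ≈ 299 MPa (tensile)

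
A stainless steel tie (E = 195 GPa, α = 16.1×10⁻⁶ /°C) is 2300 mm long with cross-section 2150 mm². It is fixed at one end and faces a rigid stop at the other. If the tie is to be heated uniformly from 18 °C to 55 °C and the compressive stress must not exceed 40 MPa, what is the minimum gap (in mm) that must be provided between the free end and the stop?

With no wall the tie would lengthen by αΔT L = 16.1×10⁻⁶ × 37 × 2300 = 1.37 mm.
A stress of 40 MPa corresponds to the wall pushing the tie back by σL/E = 40×2300/(195×10³) = 0.4718 mm.
So the gap has to take up the difference, g_min = δ_free − σL/E = 1.37 − 0.4718 = 0.8983 mm.

g ≈ 0.898 mm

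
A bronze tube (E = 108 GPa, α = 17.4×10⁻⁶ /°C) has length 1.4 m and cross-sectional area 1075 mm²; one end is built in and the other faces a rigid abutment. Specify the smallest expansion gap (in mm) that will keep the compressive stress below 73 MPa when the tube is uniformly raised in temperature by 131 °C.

With no wall the tube would lengthen by αΔT L = 17.4×10⁻⁶ × 131 × 1400 = 3.191 mm.
A stress of 73 MPa corresponds to the wall pushing the tube back by σL/E = 73×1400/(108×10³) = 0.9463 mm.
The gap must absorb the remainder: g_min = 3.191 − 0.9463 = 2.245 mm.

g ≈ 2.24 mm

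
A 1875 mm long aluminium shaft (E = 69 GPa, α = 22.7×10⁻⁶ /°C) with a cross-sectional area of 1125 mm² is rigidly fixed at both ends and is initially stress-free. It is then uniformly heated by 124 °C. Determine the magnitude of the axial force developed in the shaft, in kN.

Full restraint means ε = 0, so the stress is σ = EαΔT = 69×10³ × 22.7×10⁻⁶ × 124 = 194.2 MPa.
P = AEαΔT = 1125 × 69×10³ × 22.7×10⁻⁶ × 124 = 218.5 kN (compressive).

P ≈ 218 kN (compressive)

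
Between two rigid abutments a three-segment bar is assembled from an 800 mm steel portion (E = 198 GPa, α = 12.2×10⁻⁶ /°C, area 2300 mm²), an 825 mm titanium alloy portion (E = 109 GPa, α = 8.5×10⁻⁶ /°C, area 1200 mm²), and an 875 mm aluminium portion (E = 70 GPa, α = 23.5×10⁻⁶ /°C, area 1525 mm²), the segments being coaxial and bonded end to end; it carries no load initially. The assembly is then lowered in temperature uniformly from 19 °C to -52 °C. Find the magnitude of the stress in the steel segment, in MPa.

σ ≈ 70.9 MPa (tensile)

Free thermal contraction of the whole bar: Σ αᵢΔT Lᵢ = 12.2×10⁻⁶×71×800 + 8.5×10⁻⁶×71×825 + 23.5×10⁻⁶×71×875 = 2.651 mm.
The walls prevent any net length change, so an axial force P (same in every segment) develops. Compatibility: P · Σ Lᵢ/(AᵢEᵢ) = δ_free.
The series flexibility is Σ Lᵢ/(AᵢEᵢ) = 800/(2300×198×10³) + 825/(1200×109×10³) + 875/(1525×70×10³) = 1.626×10⁻⁵ mm/N.
P = 2.651 / 1.626×10⁻⁵ = 163000 N = 163 kN, tensile.
σ_{steel} = P / A = 163000 / 2300 = 70.88 MPa.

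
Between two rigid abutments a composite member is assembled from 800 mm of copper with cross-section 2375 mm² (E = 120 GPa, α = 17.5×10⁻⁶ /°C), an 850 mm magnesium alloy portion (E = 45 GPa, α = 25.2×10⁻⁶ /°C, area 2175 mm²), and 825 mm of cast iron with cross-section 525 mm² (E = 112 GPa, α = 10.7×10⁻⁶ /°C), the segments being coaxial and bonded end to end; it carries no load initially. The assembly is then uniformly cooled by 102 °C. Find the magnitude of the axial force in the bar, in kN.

If the supports were absent, the total length change would be Σ αᵢΔT Lᵢ = 17.5×10⁻⁶×102×800 + 25.2×10⁻⁶×102×850 + 10.7×10⁻⁶×102×825 = 4.513 mm.
The walls prevent any net length change, so an axial force P (same in every segment) develops. Compatibility: P · Σ Lᵢ/(AᵢEᵢ) = δ_free.
Σ Lᵢ/(AᵢEᵢ) = 800/(2375×120×10³) + 850/(2175×45×10³) + 825/(525×112×10³) = 2.552×10⁻⁵ mm/N.
So P = 4.513 / 2.552×10⁻⁵ = 176.8 kN, tensile.

P ≈ 177 kN (tensile)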